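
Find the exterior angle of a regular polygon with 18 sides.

Each exterior angle of a regular n-gon is 360 / n.
For n = 18: 360 / 18 = 20 degrees.

20 degrees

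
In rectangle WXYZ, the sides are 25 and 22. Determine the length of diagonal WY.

A rectangle's diagonal splits it into two right triangles, with the diagonal as the hypotenuse.
By the Pythagorean theorem, d^2 = 25^2 + 22^2 = 1109.
Therefore d = sqrt(1109).

sqrt(1109)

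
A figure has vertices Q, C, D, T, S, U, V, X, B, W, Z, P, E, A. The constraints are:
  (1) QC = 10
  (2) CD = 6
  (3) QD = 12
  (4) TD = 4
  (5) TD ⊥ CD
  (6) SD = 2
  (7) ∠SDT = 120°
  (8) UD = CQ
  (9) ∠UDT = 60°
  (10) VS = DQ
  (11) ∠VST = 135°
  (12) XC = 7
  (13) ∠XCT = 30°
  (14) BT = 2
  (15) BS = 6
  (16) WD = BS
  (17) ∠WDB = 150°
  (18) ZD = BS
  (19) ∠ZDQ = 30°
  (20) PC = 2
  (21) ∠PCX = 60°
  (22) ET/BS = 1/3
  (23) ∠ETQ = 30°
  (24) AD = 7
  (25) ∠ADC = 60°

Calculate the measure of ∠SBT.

Step 1: By the law of cosines on triangle SDT: ST² = 2² + 4² − 2·2·4·cos(120°) = 28, so ST = 2·√7.
Step 2: By the inverse law of cosines on triangle SBT: cos(∠SBT) = (6² + 2² − (2·√7)²) / (2·6·2) = 12/24 = 0.5, so ∠SBT = 60°.

Therefore, the measure of angle ∠SBT = 60°.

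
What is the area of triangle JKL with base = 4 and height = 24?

Area = (1/2)(4)(24) = 48

48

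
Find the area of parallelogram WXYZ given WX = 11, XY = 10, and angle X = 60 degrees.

Area = a * b * sin(theta)
Area = 11 * 10 * sin(60 degrees)
Area = 110 * sqrt(3)/2
Area = 55*sqrt(3)

55*sqrt(3)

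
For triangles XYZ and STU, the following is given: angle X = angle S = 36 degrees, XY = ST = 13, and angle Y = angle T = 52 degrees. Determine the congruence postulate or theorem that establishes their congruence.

The given information matches ASA: Two pairs of corresponding angles and the included side are equal (Angle-Side-Angle).

ASA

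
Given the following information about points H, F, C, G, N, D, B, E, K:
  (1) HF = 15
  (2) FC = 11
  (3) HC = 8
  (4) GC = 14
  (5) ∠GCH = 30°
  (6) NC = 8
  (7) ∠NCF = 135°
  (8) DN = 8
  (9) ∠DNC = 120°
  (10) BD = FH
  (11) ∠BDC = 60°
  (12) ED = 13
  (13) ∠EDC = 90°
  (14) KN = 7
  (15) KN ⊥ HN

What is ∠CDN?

Step 1: By the law of cosines on triangle DNC: DC² = 8² + 8² − 2·8·8·cos(120°) = 192, so DC = 8·√3.
Step 2: By the inverse law of cosines on triangle CDN: cos(∠CDN) = ((8·√3)² + 8² − 8²) / (2·8·√3·8) = 192/221.7 = 0.866, so ∠CDN = 30°.

Therefore, the measure of angle ∠CDN = 30°.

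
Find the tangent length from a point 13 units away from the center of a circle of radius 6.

Let T be the point of tangency. Then CT ⊥ XT (radius ⊥ tangent).
In right triangle CTX: CX² = CT² + XT²
13² = 6² + XT²
XT² = 133, XT = sqrt(133)

sqrt(133)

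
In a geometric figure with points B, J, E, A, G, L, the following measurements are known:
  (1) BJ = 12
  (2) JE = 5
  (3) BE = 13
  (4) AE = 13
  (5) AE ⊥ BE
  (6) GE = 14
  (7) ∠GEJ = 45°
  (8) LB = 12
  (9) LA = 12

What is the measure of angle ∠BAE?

Step 1: By the law of cosines on triangle AEB: AB² = 13² + 13² − 2·13·13·cos(90°) = 338, so AB = 13·√2.
Step 2: By the inverse law of cosines on triangle BAE: cos(∠BAE) = ((13·√2)² + 13² − 13²) / (2·13·√2·13) = 338/478 = 0.7071, so ∠BAE = 45°.

Therefore, the measure of angle ∠BAE = 45°.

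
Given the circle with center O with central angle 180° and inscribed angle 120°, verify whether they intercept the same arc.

By the inscribed angle theorem, the inscribed angle for a central angle of 180° should be 180° / 2 = 90°.
The given inscribed angle is 120°, which does not equal 90°.
Therefore, no, they do not correspond to the same arc.

No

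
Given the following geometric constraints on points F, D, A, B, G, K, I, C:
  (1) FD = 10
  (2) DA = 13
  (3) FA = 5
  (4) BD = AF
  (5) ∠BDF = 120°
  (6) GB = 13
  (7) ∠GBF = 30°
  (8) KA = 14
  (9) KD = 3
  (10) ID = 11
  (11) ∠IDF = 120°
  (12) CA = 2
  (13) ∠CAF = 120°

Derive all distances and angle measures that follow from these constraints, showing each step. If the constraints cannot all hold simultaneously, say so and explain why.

The constraints are consistent.

From the given relations:
  BD = AF = 5

Step 1: From FD = 10, DB = 5, and ∠FDB = 120°, by the law of cosines:
  FB² = FD² + DB² - 2·FD·DB·cos(120°) = 100 + 25 + 50 = 175
  FB = 5·√7

Step 2: From FD = 10, DI = 11, and ∠FDI = 120°, by the law of cosines:
  FI² = FD² + DI² - 2·FD·DI·cos(120°) = 100 + 121 + 110 = 331
  FI ≈ 18.19

Step 3: From FA = 5, AC = 2, and ∠FAC = 120°, by the law of cosines:
  FC² = FA² + AC² - 2·FA·AC·cos(120°) = 25 + 4 + 10 = 39
  FC = √39

Step 4: From FA = 5, FD = 10, AD = 13, by the inverse law of cosines:
  cos(∠AFD) = (FA² + FD² - AD²) / (2·FA·FD)
  ∠AFD = 116.1°

Step 5: From DA = 13, DF = 10, AF = 5, by the inverse law of cosines:
  cos(∠ADF) = (DA² + DF² - AF²) / (2·DA·DF)
  ∠ADF = 20.21°

Step 6: From DA = 13, DK = 3, AK = 14, by the inverse law of cosines:
  cos(∠ADK) = (DA² + DK² - AK²) / (2·DA·DK)
  ∠ADK = 103.34°

Step 7: From AD = 13, AF = 5, DF = 10, by the inverse law of cosines:
  cos(∠DAF) = (AD² + AF² - DF²) / (2·AD·AF)
  ∠DAF = 43.69°

Step 8: From AD = 13, AK = 14, DK = 3, by the inverse law of cosines:
  cos(∠DAK) = (AD² + AK² - DK²) / (2·AD·AK)
  ∠DAK = 12.03°

Step 9: From KA = 14, KD = 3, AD = 13, by the inverse law of cosines:
  cos(∠AKD) = (KA² + KD² - AD²) / (2·KA·KD)
  ∠AKD = 64.62°

Step 10: From FB = 5·√7, BG = 13, and ∠FBG = 30°, by the law of cosines:
  FG² = FB² + BG² - 2·FB·BG·cos(30°) = 175 + 169 - 297.9 = 46.13
  FG ≈ 6.79

Step 11: From FA = 5, FC = √39, AC = 2, by the inverse law of cosines:
  cos(∠AFC) = (FA² + FC² - AC²) / (2·FA·FC)
  ∠AFC = 16.1°

Step 12: From FB = 5·√7, FD = 10, BD = 5, by the inverse law of cosines:
  cos(∠BFD) = (FB² + FD² - BD²) / (2·FB·FD)
  ∠BFD = 19.11°

Step 13: From FD = 10, FI = 18.19, DI = 11, by the inverse law of cosines:
  cos(∠DFI) = (FD² + FI² - DI²) / (2·FD·FI)
  ∠DFI = 31.57°

Step 14: From BD = 5, BF = 5·√7, DF = 10, by the inverse law of cosines:
  cos(∠DBF) = (BD² + BF² - DF²) / (2·BD·BF)
  ∠DBF = 40.89°

Step 15: From ID = 11, IF = 18.19, DF = 10, by the inverse law of cosines:
  cos(∠DIF) = (ID² + IF² - DF²) / (2·ID·IF)
  ∠DIF = 28.43°

Step 16: From CA = 2, CF = √39, AF = 5, by the inverse law of cosines:
  cos(∠ACF) = (CA² + CF² - AF²) / (2·CA·CF)
  ∠ACF = 43.9°

Step 17: From FB = 5·√7, FG = 6.79, BG = 13, by the inverse law of cosines:
  cos(∠BFG) = (FB² + FG² - BG²) / (2·FB·FG)
  ∠BFG = 73.14°

Step 18: From GB = 13, GF = 6.79, BF = 5·√7, by the inverse law of cosines:
  cos(∠BGF) = (GB² + GF² - BF²) / (2·GB·GF)
  ∠BGF = 76.86°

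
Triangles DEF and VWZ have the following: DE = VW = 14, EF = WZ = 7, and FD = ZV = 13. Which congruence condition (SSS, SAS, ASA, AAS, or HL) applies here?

The given information matches SSS: All three pairs of corresponding sides are equal (Side-Side-Side).

SSS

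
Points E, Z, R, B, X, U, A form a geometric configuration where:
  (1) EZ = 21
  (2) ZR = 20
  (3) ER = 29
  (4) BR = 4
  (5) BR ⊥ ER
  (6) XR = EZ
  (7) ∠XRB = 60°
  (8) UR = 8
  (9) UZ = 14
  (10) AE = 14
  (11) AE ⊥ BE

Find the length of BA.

Step 1: By the law of cosines on triangle BRE: BE² = 4² + 29² − 2·4·29·cos(90°) = 857, so BE ≈ 29.27.
Step 2: By the law of cosines on triangle BEA: BA² = 29.27² + 14² − 2·29.27·14·cos(90°) = 1053, so BA = 9·√13.

Therefore, the length of BA = 9·√13.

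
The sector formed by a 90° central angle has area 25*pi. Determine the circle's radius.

r² = 360 × 25*pi / (π × 90) = 100, so r = 10.

10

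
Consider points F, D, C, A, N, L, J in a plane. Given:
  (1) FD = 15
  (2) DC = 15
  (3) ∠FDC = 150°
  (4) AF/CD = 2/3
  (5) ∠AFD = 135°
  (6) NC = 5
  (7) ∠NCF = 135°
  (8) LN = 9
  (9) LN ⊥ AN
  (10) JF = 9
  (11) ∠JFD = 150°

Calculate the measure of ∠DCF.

Step 1: By the law of cosines on triangle CDF: CF² = 15² + 15² − 2·15·15·cos(150°) = 839.71, so CF ≈ 28.98.
Step 2: By the inverse law of cosines on triangle DCF: cos(∠DCF) = (15² + 28.98² − 15²) / (2·15·28.98) = 839.71/869.33 = 0.9659, so ∠DCF = 15°.

Therefore, the measure of angle ∠DCF = 15°.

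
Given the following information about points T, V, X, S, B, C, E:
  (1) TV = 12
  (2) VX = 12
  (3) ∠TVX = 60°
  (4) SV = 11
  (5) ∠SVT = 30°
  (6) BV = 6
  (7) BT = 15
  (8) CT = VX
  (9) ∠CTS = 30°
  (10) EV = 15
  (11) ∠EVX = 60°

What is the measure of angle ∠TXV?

Step 1: By the law of cosines on triangle XVT: XT² = 12² + 12² − 2·12·12·cos(60°) = 144, so XT = 12.
Step 2: By the inverse law of cosines on triangle TXV: cos(∠TXV) = (12² + 12² − 12²) / (2·12·12) = 144/288 = 0.5, so ∠TXV = 60°.

Therefore, the measure of angle ∠TXV = 60°.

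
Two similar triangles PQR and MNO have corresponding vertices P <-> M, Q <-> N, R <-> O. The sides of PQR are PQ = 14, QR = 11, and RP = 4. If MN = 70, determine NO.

Similar triangles have proportional sides. Setting up the proportion:
MN / PQ = NO / QR
70 / 14 = NO / 11
NO = 11 * 70 / 14 = 55.

55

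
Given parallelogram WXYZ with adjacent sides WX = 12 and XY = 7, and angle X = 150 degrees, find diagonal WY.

The diagonal of a parallelogram can be found by treating two adjacent sides and the diagonal as a triangle.
Applying the law of cosines with sides 12, 7 and included angle 150°:
d^2 = 144 + 49 - 168*cos(150°) = 84*sqrt(3) + 193
d = sqrt(84*sqrt(3) + 193)

sqrt(84*sqrt(3) + 193)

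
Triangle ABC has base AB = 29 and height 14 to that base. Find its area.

Area = (1/2)(29)(14) = 203

203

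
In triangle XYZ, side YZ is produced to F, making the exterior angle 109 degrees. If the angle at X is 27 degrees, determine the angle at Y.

By the exterior angle theorem: exterior angle = sum of remote interior angles.
109 = 27 + angle Y
angle Y = 109 - 27 = 82 degrees

82 degrees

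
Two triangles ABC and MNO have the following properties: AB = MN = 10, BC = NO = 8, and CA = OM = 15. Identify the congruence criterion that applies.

The given information provides:
AB = MN = 10, BC = NO = 8, and CA = OM = 15
This matches the SSS congruence theorem.
All three pairs of corresponding sides are equal (Side-Side-Side).

SSS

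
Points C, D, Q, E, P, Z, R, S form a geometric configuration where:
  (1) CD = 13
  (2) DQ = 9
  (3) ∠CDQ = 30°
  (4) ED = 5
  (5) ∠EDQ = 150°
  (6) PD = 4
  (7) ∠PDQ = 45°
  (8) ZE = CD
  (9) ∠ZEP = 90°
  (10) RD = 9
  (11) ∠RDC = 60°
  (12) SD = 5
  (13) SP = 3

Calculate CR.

Step 1: By the law of cosines on triangle CDR: CR² = 13² + 9² − 2·13·9·cos(60°) = 133, so CR = √133.

Therefore, the length of CR = √133.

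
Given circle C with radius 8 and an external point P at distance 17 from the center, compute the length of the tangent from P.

Let T be the point of tangency. Then CT ⊥ PT (radius ⊥ tangent).
In right triangle CTP: CP² = CT² + PT²
17² = 8² + PT²
PT² = 225, PT = 15

15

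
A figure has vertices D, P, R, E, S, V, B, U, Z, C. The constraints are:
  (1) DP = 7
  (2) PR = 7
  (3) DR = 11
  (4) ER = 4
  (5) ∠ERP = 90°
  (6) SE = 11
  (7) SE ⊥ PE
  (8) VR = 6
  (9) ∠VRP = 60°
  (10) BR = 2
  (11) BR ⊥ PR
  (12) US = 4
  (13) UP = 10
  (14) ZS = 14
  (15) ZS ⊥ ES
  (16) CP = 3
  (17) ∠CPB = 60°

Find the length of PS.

Step 1: By the law of cosines on triangle ERP: EP² = 4² + 7² − 2·4·7·cos(90°) = 65, so EP = √65.
Step 2: By the law of cosines on triangle PES: PS² = √65² + 11² − 2·√65·11·cos(90°) = 186, so PS = √186.

Therefore, the length of PS = √186.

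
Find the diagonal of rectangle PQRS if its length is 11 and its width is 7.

A rectangle's diagonal splits it into two right triangles, with the diagonal as the hypotenuse.
By the Pythagorean theorem, d^2 = 11^2 + 7^2 = 170.
Therefore d = sqrt(170).

sqrt(170)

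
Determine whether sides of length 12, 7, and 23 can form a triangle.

The longest side is 23. The other two sides sum to 7 + 12 = 19.
Since 19 ≤ 23, the two shorter sides cannot reach around to close the triangle.

No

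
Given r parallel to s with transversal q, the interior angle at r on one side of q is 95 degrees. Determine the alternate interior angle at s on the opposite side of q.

Alternate interior angles formed by parallel lines and a transversal are equal.
The given angle is 95 degrees.
The alternate interior angle = 95 degrees.

95 degrees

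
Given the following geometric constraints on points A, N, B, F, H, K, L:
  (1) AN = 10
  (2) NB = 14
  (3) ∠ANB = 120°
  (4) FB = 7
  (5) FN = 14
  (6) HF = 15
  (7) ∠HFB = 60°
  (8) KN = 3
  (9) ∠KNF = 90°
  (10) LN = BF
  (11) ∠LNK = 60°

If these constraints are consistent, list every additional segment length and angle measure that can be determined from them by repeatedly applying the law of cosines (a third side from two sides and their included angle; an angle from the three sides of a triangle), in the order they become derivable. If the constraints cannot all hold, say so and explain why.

The constraints are consistent. Derivable facts, in order:
After 1 step:
- AB = 2·√109
- BH = 13
- FK ≈ 14.32
- KL = √37
- ∠BFN = 75.52°
- ∠BNF = 28.96°
- ∠FBN = 75.52°
After 2 steps:
- ∠ABN = 24.5°
- ∠BAN = 35.5°
- ∠BHF = 27.8°
- ∠FBH = 92.2°
- ∠FKN = 77.91°
- ∠KFN = 12.09°
- ∠KLN = 25.28°
- ∠LKN = 94.72°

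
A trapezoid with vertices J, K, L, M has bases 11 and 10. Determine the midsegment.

midsegment = (11 + 10) / 2 = 21 / 2 = 21/2

21/2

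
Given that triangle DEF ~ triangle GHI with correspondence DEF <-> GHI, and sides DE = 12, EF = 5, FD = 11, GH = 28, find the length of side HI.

Since the triangles are similar, the ratio of corresponding sides is constant.
Scale factor k = GH / DE = 28 / 12 = 7/3
HI = k * EF = 7/3 * 5 = 35/3

35/3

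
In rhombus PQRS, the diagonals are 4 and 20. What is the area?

The diagonals of a rhombus divide it into four right triangles.
Each triangle has legs 4/ 2 = 2 and 20/2 = 10, so each has area (1/2)*2*10 = 10.
Four such triangles give total area = (d1 * d2) / 2 = 40.

40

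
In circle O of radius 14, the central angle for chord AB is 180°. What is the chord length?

Chord = 2(14) sin(90°) = 28

28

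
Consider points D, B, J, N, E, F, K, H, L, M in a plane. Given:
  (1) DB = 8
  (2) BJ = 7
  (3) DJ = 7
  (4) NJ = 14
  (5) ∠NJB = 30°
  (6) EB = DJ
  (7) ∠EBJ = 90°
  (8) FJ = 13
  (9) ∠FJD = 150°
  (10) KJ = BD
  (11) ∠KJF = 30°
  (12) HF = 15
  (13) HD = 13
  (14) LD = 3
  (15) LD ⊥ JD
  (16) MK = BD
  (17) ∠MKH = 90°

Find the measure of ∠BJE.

From the given relations: EB = DJ = 7.
Step 1: By the law of cosines on triangle JBE: JE² = 7² + 7² − 2·7·7·cos(90°) = 98, so JE = 7·√2.
Step 2: By the inverse law of cosines on triangle BJE: cos(∠BJE) = (7² + (7·√2)² − 7²) / (2·7·7·√2) = 98/138.59 = 0.7071, so ∠BJE = 45°.

Therefore, the measure of angle ∠BJE = 45°.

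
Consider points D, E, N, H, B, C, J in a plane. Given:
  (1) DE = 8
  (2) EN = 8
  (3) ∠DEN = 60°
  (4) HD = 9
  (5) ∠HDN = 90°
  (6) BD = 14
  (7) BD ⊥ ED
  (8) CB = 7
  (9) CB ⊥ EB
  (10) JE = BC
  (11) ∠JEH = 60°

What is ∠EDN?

Step 1: By the law of cosines on triangle DEN: DN² = 8² + 8² − 2·8·8·cos(60°) = 64, so DN = 8.
Step 2: By the inverse law of cosines on triangle EDN: cos(∠EDN) = (8² + 8² − 8²) / (2·8·8) = 64/128 = 0.5, so ∠EDN = 60°.

Therefore, the measure of angle ∠EDN = 60°.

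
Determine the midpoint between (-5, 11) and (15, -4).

The midpoint is the average of the coordinates:
x: (-5 + 15)/2 = 5
y: (11 + -4)/2 = 7/2
Midpoint = (5, 7/2)

(5, 7/2)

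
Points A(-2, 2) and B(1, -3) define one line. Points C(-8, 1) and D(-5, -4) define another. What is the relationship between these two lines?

Slope of line 1: m1 = (-3 - 2)/(1 - -2) = -5/3 = -5/3
Slope of line 2: m2 = (-4 - 1)/(-5 - -8) = -5/3 = -5/3
Since m1 = m2 = -5/3, the lines are parallel.

Parallel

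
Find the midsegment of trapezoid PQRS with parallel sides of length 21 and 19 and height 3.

midsegment = (21 + 19) / 2 = 40 / 2 = 20

20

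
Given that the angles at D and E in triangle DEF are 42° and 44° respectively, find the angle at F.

By the triangle angle sum property, the three interior angles of any triangle add up to 180°.
We know angle D = 42° and angle E = 44°, so their sum is 86°.
Therefore angle F = 180° - 86° = 94°.

94 degrees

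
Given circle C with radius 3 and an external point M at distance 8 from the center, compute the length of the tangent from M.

tangent = √(d² - r²) = √(8² - 3²) = √(64 - 9) = √55 = sqrt(55)

sqrt(55)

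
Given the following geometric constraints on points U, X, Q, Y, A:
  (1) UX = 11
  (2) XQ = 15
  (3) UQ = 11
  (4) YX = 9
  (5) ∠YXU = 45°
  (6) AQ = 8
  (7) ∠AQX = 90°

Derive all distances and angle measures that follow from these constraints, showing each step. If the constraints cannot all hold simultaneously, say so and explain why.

The constraints are consistent.

Step 1: From UX = 11, XY = 9, and ∠UXY = 45°, by the law of cosines:
  UY² = UX² + XY² - 2·UX·XY·cos(45°) = 121 + 81 - 140 = 61.99
  UY ≈ 7.87

Step 2: From XQ = 15, QA = 8, and ∠XQA = 90°, by the law of cosines:
  XA² = XQ² + QA² - 2·XQ·QA·cos(90°) = 225 + 64 - 0 = 289
  XA = 17

Step 3: From UQ = 11, UX = 11, QX = 15, by the inverse law of cosines:
  cos(∠QUX) = (UQ² + UX² - QX²) / (2·UQ·UX)
  ∠QUX = 85.97°

Step 4: From XQ = 15, XU = 11, QU = 11, by the inverse law of cosines:
  cos(∠QXU) = (XQ² + XU² - QU²) / (2·XQ·XU)
  ∠QXU = 47.01°

Step 5: From QU = 11, QX = 15, UX = 11, by the inverse law of cosines:
  cos(∠UQX) = (QU² + QX² - UX²) / (2·QU·QX)
  ∠UQX = 47.01°

Step 6: From UX = 11, UY = 7.87, XY = 9, by the inverse law of cosines:
  cos(∠XUY) = (UX² + UY² - XY²) / (2·UX·UY)
  ∠XUY = 53.93°

Step 7: From XA = 17, XQ = 15, AQ = 8, by the inverse law of cosines:
  cos(∠AXQ) = (XA² + XQ² - AQ²) / (2·XA·XQ)
  ∠AXQ = 28.07°

Step 8: From YU = 7.87, YX = 9, UX = 11, by the inverse law of cosines:
  cos(∠UYX) = (YU² + YX² - UX²) / (2·YU·YX)
  ∠UYX = 81.07°

Step 9: From AQ = 8, AX = 17, QX = 15, by the inverse law of cosines:
  cos(∠QAX) = (AQ² + AX² - QX²) / (2·AQ·AX)
  ∠QAX = 61.93°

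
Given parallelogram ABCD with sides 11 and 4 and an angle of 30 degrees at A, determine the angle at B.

Opposite sides of a parallelogram are parallel, so consecutive angles form co-interior angles on a transversal.
Co-interior angles sum to 180°, giving angle B = 180 - 30 = 150 degrees.

150 degrees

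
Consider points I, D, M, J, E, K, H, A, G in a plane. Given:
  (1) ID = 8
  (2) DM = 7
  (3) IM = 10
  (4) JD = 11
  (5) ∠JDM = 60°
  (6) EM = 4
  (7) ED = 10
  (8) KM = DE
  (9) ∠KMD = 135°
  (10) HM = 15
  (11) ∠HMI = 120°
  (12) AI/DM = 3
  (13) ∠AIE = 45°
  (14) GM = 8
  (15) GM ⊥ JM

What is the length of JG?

Step 1: By the law of cosines on triangle JDM: JM² = 11² + 7² − 2·11·7·cos(60°) = 93, so JM = √93.
Step 2: By the law of cosines on triangle JMG: JG² = √93² + 8² − 2·√93·8·cos(90°) = 157, so JG = √157.

Therefore, the length of JG = √157.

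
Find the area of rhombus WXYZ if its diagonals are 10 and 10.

The diagonals of a rhombus divide it into four right triangles.
Each triangle has legs 10/ 2 = 5 and 10/2 = 5, so each has area (1/2)*5*5 = 25/2.
Four such triangles give total area = (d1 * d2) / 2 = 50.

50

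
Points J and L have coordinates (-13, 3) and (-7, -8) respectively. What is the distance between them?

The horizontal distance is |-7 - -13| = 6 and the vertical distance is |-8 - 3| = 11.
By the Pythagorean theorem, d = sqrt(6^2 + 11^2) = sqrt(157).

sqrt(157)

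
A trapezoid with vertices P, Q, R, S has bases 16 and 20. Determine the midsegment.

midsegment = (16 + 20) / 2 = 36 / 2 = 18

18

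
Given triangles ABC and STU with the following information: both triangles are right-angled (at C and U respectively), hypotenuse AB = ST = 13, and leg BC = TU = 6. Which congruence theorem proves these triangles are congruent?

The given information provides:
both triangles are right-angled (at C and U respectively), hypotenuse AB = ST = 13, and leg BC = TU = 6
This matches the HL congruence theorem.
The hypotenuse and one leg of two right triangles are equal (Hypotenuse-Leg).

HL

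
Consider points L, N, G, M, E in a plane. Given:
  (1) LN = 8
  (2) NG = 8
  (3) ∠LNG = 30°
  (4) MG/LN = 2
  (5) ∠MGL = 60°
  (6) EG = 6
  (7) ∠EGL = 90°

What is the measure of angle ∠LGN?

Step 1: By the law of cosines on triangle GNL: GL² = 8² + 8² − 2·8·8·cos(30°) = 17.15, so GL ≈ 4.14.
Step 2: By the inverse law of cosines on triangle LGN: cos(∠LGN) = (4.14² + 8² − 8²) / (2·4.14·8) = 17.15/66.26 = 0.2588, so ∠LGN = 75°.

Therefore, the measure of angle ∠LGN = 75°.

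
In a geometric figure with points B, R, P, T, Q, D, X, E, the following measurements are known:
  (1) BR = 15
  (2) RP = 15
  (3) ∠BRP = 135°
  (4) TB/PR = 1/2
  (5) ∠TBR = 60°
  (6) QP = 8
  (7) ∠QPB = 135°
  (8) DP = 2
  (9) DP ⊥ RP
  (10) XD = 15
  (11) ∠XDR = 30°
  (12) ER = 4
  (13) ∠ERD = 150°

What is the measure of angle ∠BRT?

From the given relations: TB = 1/2·PR = 1/2·15 ≈ 7.5.
Step 1: By the law of cosines on triangle RBT: RT² = 15² + 7.5² − 2·15·7.5·cos(60°) = 168.75, so RT ≈ 12.99.
Step 2: By the inverse law of cosines on triangle BRT: cos(∠BRT) = (15² + 12.99² − 7.5²) / (2·15·12.99) = 337.5/389.71 = 0.866, so ∠BRT = 30°.

Therefore, the measure of angle ∠BRT = 30°.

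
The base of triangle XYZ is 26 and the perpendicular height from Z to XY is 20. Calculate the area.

Area = (1/2) * base * height
Area = (1/2) * 26 * 20
Area = 260

260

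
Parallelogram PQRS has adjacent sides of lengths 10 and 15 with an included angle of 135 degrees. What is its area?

The area of a parallelogram equals the product of two adjacent sides times the sine of the included angle.
This is because the height equals 15 * sin(135°) = 15*sqrt(2)/2.
Area = 10 * 15*sqrt(2)/2 = 75*sqrt(2)

75*sqrt(2)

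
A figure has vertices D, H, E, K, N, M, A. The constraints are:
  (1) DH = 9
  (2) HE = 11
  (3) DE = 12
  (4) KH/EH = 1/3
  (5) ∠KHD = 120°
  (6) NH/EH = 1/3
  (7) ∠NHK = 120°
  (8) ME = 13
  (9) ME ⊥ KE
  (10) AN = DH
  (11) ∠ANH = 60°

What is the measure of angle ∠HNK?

From the given relations: NH = 1/3·EH = 1/3·11 ≈ 3.67; KH = 1/3·EH = 1/3·11 ≈ 3.67.
Step 1: By the law of cosines on triangle NHK: NK² = 3.67² + 3.67² − 2·3.67·3.67·cos(120°) = 40.33, so NK ≈ 6.35.
Step 2: By the inverse law of cosines on triangle HNK: cos(∠HNK) = (3.67² + 6.35² − 3.67²) / (2·3.67·6.35) = 40.33/46.57 = 0.866, so ∠HNK = 30°.

Therefore, the measure of angle ∠HNK = 30°.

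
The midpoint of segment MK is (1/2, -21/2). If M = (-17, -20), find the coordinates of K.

Using the midpoint formula: M = ((x1 + x2)/2, (y1 + y2)/2)
We know M = (1/2, -21/2) and M = (-17, -20)
For x: 1/2 = (-17 + x2)/2, so x2 = 2*1/2 - -17 = 18
For y: -21/2 = (-20 + y2)/2, so y2 = 2*-21/2 - -20 = -1
K = (18, -1)

(18, -1)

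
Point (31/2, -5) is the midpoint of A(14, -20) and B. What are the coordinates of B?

Using the midpoint formula: M = ((x1 + x2)/2, (y1 + y2)/2)
We know M = (31/2, -5) and A = (14, -20)
For x: 31/2 = (14 + x2)/2, so x2 = 2*31/2 - 14 = 17
For y: -5 = (-20 + y2)/2, so y2 = 2*-5 - -20 = 10
B = (17, 10)

(17, 10)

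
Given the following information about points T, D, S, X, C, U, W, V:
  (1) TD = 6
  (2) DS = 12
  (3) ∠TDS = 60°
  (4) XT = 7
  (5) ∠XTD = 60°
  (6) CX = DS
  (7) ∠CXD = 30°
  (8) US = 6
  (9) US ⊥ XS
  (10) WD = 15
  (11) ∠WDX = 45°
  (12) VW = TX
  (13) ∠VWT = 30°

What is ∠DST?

Step 1: By the law of cosines on triangle SDT: ST² = 12² + 6² − 2·12·6·cos(60°) = 108, so ST = 6·√3.
Step 2: By the inverse law of cosines on triangle DST: cos(∠DST) = (12² + (6·√3)² − 6²) / (2·12·6·√3) = 216/249.42 = 0.866, so ∠DST = 30°.

Therefore, the measure of angle ∠DST = 30°.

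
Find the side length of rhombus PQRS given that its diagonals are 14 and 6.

The diagonals of a rhombus bisect each other at right angles.
Half-diagonals: 14/2 = 7 and 6/2 = 3
side = sqrt(7^2 + 3^2)
side = sqrt(49 + 9)
side = sqrt(58)

sqrt(58)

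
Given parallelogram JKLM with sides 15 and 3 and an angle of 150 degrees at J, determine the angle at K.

In a parallelogram, consecutive angles are supplementary (sum to 180°).
angle K = 180 - angle J
angle K = 180 - 150
angle K = 30 degrees

30 degrees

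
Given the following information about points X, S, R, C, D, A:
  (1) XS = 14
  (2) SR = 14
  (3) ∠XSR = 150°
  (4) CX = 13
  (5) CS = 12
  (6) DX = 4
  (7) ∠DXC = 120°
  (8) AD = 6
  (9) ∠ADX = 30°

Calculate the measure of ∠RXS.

Step 1: By the law of cosines on triangle XSR: XR² = 14² + 14² − 2·14·14·cos(150°) = 731.48, so XR ≈ 27.05.
Step 2: By the inverse law of cosines on triangle RXS: cos(∠RXS) = (27.05² + 14² − 14²) / (2·27.05·14) = 731.48/757.29 = 0.9659, so ∠RXS = 15°.

Therefore, the measure of angle ∠RXS = 15°.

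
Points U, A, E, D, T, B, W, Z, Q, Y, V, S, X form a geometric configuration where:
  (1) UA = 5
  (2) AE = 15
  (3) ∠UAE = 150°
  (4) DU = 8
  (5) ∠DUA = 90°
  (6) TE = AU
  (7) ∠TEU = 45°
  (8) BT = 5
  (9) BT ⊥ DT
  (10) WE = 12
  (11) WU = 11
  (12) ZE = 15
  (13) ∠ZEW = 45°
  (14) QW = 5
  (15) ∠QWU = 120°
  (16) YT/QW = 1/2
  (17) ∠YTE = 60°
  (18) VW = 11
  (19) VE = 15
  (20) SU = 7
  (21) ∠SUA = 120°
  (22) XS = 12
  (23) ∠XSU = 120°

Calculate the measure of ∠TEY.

From the given relations: TE = AU = 5; YT = 1/2·QW = 1/2·5 ≈ 2.5.
Step 1: By the law of cosines on triangle ETY: EY² = 5² + 2.5² − 2·5·2.5·cos(60°) = 18.75, so EY = 5/2·√3.
Step 2: By the inverse law of cosines on triangle TEY: cos(∠TEY) = (5² + (5/2·√3)² − 2.5²) / (2·5·5/2·√3) = 37.5/43.3 = 0.866, so ∠TEY = 30°.

Therefore, the measure of angle ∠TEY = 30°.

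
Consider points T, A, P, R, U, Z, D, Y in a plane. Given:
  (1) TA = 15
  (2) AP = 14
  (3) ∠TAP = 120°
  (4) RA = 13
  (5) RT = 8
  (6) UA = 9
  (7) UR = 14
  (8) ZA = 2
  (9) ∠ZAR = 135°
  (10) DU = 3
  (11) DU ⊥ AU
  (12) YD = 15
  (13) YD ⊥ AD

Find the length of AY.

Step 1: By the law of cosines on triangle DUA: DA² = 3² + 9² − 2·3·9·cos(90°) = 90, so DA = 3·√10.
Step 2: By the law of cosines on triangle ADY: AY² = (3·√10)² + 15² − 2·3·√10·15·cos(90°) = 315, so AY = 3·√35.

Therefore, the length of AY = 3·√35.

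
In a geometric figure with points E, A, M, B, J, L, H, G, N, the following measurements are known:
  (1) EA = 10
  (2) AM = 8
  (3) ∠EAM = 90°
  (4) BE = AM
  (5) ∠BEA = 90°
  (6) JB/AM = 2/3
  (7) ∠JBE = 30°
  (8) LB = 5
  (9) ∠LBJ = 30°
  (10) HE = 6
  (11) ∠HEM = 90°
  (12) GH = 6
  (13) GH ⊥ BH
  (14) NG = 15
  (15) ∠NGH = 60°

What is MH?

Step 1: By the law of cosines on triangle EAM: EM² = 10² + 8² − 2·10·8·cos(90°) = 164, so EM = 2·√41.
Step 2: By the law of cosines on triangle MEH: MH² = (2·√41)² + 6² − 2·2·√41·6·cos(90°) = 200, so MH = 10·√2.

Therefore, the length of MH = 10·√2.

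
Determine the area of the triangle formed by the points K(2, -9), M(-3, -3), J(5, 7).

Using the Shoelace formula for a triangle:
Area = (1/2)|x0(y1 - y2) + x1(y2 - y0) + x2(y0 - y1)|
Area = (1/2)|2(-3 - 7) + -3(7 - -9) + 5(-9 - -3)|
Area = (1/2)|-20 + -48 + -30|
Area = (1/2)|-98|
Area = (1/2)(98)
Area = 49

49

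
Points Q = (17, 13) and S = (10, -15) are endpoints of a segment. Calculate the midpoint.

M = ((x₁ + x₂)/2, (y₁ + y₂)/2)
= ((17 + 10)/2, (13 + -15)/2)
= (27/2, -2/2) = (27/2, -1)

(27/2, -1)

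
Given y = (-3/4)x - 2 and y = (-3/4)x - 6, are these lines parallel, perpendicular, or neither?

Slope of line 1: m1 = -3/4
Slope of line 2: m2 = -3/4
Two lines are parallel if and only if they have equal slopes (or both are vertical).
Here m1 = m2 = -3/4, confirming the lines are parallel.

Parallel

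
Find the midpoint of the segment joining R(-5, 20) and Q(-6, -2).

The midpoint is the point halfway along the segment.
Move half the horizontal distance: -5 + (-6 - -5)/2 = -5 + -1/2 = -11/2
Move half the vertical distance: 20 + (-2 - 20)/2 = 20 + -22/2 = 9
Midpoint = (-11/2, 9)

(-11/2, 9)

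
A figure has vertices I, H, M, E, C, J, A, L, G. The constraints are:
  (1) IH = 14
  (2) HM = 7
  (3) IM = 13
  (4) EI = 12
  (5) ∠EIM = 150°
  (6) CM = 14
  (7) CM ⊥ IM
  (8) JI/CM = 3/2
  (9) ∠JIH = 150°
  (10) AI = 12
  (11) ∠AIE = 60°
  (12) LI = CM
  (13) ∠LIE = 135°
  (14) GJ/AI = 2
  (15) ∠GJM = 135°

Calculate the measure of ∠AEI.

Step 1: By the law of cosines on triangle EIA: EA² = 12² + 12² − 2·12·12·cos(60°) = 144, so EA = 12.
Step 2: By the inverse law of cosines on triangle AEI: cos(∠AEI) = (12² + 12² − 12²) / (2·12·12) = 144/288 = 0.5, so ∠AEI = 60°.

Therefore, the measure of angle ∠AEI = 60°.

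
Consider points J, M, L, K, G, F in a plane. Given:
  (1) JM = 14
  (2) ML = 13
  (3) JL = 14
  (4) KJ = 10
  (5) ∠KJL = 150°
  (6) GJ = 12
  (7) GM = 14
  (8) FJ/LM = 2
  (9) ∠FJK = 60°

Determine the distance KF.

From the given relations: FJ = 2·LM = 2·13 = 26.
Step 1: By the law of cosines on triangle KJF: KF² = 10² + 26² − 2·10·26·cos(60°) = 516, so KF = 2·√129.

Therefore, the length of KF = 2·√129.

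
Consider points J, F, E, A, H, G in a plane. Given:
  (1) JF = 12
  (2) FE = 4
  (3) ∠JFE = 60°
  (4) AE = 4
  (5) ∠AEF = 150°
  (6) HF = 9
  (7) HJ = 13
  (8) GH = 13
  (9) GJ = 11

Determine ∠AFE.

Step 1: By the law of cosines on triangle FEA: FA² = 4² + 4² − 2·4·4·cos(150°) = 59.71, so FA ≈ 7.73.
Step 2: By the inverse law of cosines on triangle AFE: cos(∠AFE) = (7.73² + 4² − 4²) / (2·7.73·4) = 59.71/61.82 = 0.9659, so ∠AFE = 15°.

Therefore, the measure of angle ∠AFE = 15°.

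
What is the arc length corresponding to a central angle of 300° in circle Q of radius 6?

The full circumference is 2πr = 2π(6) = 12*pi.
The arc spans 300° out of 360°, which is a fraction of 5/6.
Arc length = 12*pi × 5/6 = 10*pi.

10*pi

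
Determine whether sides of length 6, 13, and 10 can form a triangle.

Yes.
The triangle inequality requires that the sum of any two sides exceeds the third.
Here 6 + 10 = 16 > 13, so the condition is met.

Yes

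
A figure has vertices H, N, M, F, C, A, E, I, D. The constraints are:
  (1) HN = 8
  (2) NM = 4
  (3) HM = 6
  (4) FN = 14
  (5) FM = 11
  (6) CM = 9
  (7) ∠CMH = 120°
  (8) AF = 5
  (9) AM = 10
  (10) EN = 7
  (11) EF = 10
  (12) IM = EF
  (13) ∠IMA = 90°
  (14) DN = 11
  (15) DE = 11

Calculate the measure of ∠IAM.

From the given relations: IM = EF = 10.
Step 1: By the law of cosines on triangle AMI: AI² = 10² + 10² − 2·10·10·cos(90°) = 200, so AI = 10·√2.
Step 2: By the inverse law of cosines on triangle IAM: cos(∠IAM) = ((10·√2)² + 10² − 10²) / (2·10·√2·10) = 200/282.84 = 0.7071, so ∠IAM = 45°.

Therefore, the measure of angle ∠IAM = 45°.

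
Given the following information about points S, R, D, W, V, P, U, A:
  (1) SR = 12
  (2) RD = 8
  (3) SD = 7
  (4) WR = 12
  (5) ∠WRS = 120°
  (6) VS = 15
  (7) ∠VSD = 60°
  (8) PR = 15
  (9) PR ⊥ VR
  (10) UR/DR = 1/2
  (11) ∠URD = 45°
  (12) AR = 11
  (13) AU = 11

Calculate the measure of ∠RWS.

Step 1: By the law of cosines on triangle WRS: WS² = 12² + 12² − 2·12·12·cos(120°) = 432, so WS = 12·√3.
Step 2: By the inverse law of cosines on triangle RWS: cos(∠RWS) = (12² + (12·√3)² − 12²) / (2·12·12·√3) = 432/498.83 = 0.866, so ∠RWS = 30°.

Therefore, the measure of angle ∠RWS = 30°.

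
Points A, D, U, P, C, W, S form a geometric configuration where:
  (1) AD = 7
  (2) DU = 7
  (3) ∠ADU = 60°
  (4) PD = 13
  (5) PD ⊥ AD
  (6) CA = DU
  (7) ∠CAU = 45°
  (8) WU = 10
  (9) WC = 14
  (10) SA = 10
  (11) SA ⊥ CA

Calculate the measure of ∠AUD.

Step 1: By the law of cosines on triangle UDA: UA² = 7² + 7² − 2·7·7·cos(60°) = 49, so UA = 7.
Step 2: By the inverse law of cosines on triangle AUD: cos(∠AUD) = (7² + 7² − 7²) / (2·7·7) = 49/98 = 0.5, so ∠AUD = 60°.

Therefore, the measure of angle ∠AUD = 60°.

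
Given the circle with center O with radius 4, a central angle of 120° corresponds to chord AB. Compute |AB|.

Chord length = 2r sin(θ/2)
= 2 × 4 × sin(120°/2)
= 2 × 4 × sin(60°)
= 4*sqrt(3)

4*sqrt(3)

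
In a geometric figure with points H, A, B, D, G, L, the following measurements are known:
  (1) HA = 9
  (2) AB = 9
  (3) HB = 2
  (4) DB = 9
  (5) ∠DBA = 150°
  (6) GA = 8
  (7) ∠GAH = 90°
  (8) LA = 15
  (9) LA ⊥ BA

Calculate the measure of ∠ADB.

Step 1: By the law of cosines on triangle DBA: DA² = 9² + 9² − 2·9·9·cos(150°) = 302.3, so DA ≈ 17.39.
Step 2: By the inverse law of cosines on triangle ADB: cos(∠ADB) = (17.39² + 9² − 9²) / (2·17.39·9) = 302.3/312.96 = 0.9659, so ∠ADB = 15°.

Therefore, the measure of angle ∠ADB = 15°.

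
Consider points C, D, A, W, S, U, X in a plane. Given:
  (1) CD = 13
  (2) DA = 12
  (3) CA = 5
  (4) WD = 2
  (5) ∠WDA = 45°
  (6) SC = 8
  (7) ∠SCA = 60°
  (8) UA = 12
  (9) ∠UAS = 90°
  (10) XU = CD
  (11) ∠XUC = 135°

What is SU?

Step 1: By the law of cosines on triangle SCA: SA² = 8² + 5² − 2·8·5·cos(60°) = 49, so SA = 7.
Step 2: By the law of cosines on triangle SAU: SU² = 7² + 12² − 2·7·12·cos(90°) = 193, so SU = √193.

Therefore, the length of SU = √193.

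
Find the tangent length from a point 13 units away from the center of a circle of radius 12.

Let T be the point of tangency. Then OT ⊥ AT (radius ⊥ tangent).
In right triangle OTA: OA² = OT² + AT²
13² = 12² + AT²
AT² = 25, AT = 5

5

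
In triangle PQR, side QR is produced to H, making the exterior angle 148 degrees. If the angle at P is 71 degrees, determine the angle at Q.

The exterior angle theorem states that an exterior angle equals the sum of the two non-adjacent interior angles.
So 148 = 71 + angle Q, which gives angle Q = 148 - 71 = 77 degrees.

77 degrees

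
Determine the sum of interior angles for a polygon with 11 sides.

The sum of interior angles of an n-sided polygon is (n - 2) * 180.
For n = 11: (11 - 2) * 180 = 9 * 180 = 1620 degrees.

1620 degrees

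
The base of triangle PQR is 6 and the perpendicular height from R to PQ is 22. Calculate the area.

A triangle's area is half the area of a rectangle with the same base and height.
Area = (1/2) * 6 * 22 = 66.

66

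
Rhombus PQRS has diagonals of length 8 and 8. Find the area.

The diagonals of a rhombus divide it into four right triangles.
Each triangle has legs 8/ 2 = 4 and 8/2 = 4, so each has area (1/2)*4*4 = 8.
Four such triangles give total area = (d1 * d2) / 2 = 32.

32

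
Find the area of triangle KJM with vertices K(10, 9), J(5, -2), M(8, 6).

Shoelace: Area = (1/2)|10(-2-6) + 5(6-9) + 8(9--2)| = (1/2)(7) = 7/2

7/2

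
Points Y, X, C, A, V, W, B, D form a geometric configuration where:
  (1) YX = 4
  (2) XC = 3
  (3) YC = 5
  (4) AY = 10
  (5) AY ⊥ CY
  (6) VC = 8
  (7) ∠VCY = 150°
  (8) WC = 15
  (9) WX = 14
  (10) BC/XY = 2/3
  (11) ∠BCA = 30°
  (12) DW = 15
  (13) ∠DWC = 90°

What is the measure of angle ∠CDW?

Step 1: By the law of cosines on triangle DWC: DC² = 15² + 15² − 2·15·15·cos(90°) = 450, so DC = 15·√2.
Step 2: By the inverse law of cosines on triangle CDW: cos(∠CDW) = ((15·√2)² + 15² − 15²) / (2·15·√2·15) = 450/636.4 = 0.7071, so ∠CDW = 45°.

Therefore, the measure of angle ∠CDW = 45°.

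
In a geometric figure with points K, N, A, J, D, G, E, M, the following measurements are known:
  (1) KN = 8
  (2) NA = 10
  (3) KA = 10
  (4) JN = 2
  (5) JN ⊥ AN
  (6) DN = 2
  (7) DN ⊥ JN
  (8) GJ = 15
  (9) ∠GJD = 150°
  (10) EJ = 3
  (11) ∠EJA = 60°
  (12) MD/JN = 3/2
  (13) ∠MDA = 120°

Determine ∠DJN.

Step 1: By the law of cosines on triangle JND: JD² = 2² + 2² − 2·2·2·cos(90°) = 8, so JD = 2·√2.
Step 2: By the inverse law of cosines on triangle DJN: cos(∠DJN) = ((2·√2)² + 2² − 2²) / (2·2·√2·2) = 8/11.31 = 0.7071, so ∠DJN = 45°.

Therefore, the measure of angle ∠DJN = 45°.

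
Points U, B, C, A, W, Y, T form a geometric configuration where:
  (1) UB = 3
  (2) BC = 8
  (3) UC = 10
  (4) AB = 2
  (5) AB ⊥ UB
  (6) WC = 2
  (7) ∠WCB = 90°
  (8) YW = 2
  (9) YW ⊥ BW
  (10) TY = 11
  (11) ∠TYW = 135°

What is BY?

Step 1: By the law of cosines on triangle BCW: BW² = 8² + 2² − 2·8·2·cos(90°) = 68, so BW = 2·√17.
Step 2: By the law of cosines on triangle BWY: BY² = (2·√17)² + 2² − 2·2·√17·2·cos(90°) = 72, so BY = 6·√2.

Therefore, the length of BY = 6·√2.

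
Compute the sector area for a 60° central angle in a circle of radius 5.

The full circle has area πr² = π(5)² = 25*pi.
The sector covers 60° out of 360°, a fraction of 1/6.
Sector area = 25*pi × 1/6 = 25*pi/6.

25*pi/6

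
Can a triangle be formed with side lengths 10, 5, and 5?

The longest side is 10. The other two sides sum to 5 + 5 = 10.
Since 10 ≤ 10, the two shorter sides cannot reach around to close the triangle.

No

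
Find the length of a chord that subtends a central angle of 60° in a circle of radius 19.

Chord = 2(19) sin(30°) = 19

19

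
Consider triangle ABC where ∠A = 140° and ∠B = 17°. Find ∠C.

By the triangle angle sum property, the three interior angles of any triangle add up to 180°.
We know angle A = 140° and angle B = 17°, so their sum is 157°.
Therefore angle C = 180° - 157° = 23°.

23 degrees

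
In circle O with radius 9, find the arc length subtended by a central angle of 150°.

The full circumference is 2πr = 2π(9) = 18*pi.
The arc spans 150° out of 360°, which is a fraction of 5/12.
Arc length = 18*pi × 5/12 = 15*pi/2.

15*pi/2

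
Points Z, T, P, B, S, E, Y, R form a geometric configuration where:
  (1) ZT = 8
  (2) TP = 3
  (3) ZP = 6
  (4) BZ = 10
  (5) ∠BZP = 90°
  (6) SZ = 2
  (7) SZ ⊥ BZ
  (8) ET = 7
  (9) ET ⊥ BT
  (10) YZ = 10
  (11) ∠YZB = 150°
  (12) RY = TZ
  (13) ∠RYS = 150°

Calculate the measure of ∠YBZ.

Step 1: By the law of cosines on triangle BZY: BY² = 10² + 10² − 2·10·10·cos(150°) = 373.21, so BY ≈ 19.32.
Step 2: By the inverse law of cosines on triangle YBZ: cos(∠YBZ) = (19.32² + 10² − 10²) / (2·19.32·10) = 373.21/386.37 = 0.9659, so ∠YBZ = 15°.

Therefore, the measure of angle ∠YBZ = 15°.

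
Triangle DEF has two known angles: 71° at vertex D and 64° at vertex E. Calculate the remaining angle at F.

The interior angles sum to 180°: angle F = 180 - 71 - 64 = 45°.
The triangle is acute (angles 71°, 64°, 45°).

45 degrees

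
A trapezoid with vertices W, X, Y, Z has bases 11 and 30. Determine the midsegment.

The midsegment of a trapezoid = (base1 + base2) / 2
midsegment = (11 + 30) / 2
midsegment = 41 / 2
midsegment = 41/2

41/2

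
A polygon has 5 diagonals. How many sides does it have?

Using d = n(n - 3)/2, we solve 5 = n(n - 3)/2.
So n(n - 3) = 10.
Testing n = 5: 5 * 2 = 10 = 10. Correct.
The polygon has 5 sides.

5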